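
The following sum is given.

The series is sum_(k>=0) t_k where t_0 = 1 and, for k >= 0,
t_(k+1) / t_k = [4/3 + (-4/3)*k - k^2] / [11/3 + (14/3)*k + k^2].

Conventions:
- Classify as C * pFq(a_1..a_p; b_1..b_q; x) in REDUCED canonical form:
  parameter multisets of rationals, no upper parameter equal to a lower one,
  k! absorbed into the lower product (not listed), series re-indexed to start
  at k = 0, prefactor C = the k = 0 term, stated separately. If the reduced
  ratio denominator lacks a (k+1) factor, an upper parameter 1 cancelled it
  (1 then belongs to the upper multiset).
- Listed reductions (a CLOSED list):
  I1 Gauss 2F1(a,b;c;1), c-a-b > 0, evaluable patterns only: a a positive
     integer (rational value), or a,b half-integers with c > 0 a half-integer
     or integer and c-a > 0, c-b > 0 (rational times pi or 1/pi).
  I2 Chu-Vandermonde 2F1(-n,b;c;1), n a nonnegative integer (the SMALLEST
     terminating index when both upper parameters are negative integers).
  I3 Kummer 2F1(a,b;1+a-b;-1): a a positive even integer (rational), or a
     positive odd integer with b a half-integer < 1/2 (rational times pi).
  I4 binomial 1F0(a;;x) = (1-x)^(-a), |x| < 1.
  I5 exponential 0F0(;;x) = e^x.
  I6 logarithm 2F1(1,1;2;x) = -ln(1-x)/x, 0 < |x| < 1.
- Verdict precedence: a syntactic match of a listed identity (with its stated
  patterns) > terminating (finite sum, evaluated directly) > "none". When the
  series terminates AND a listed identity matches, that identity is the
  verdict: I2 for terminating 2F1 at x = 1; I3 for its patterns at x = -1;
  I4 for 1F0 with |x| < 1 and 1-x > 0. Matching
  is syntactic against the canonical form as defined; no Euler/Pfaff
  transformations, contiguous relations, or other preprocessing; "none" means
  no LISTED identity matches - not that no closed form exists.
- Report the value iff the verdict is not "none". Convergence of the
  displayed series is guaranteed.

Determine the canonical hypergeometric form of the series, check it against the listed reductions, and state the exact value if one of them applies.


With C = 1: the canonical form is 2F1(-2/3, 2; 11/3; -1). Verdict: the Kummer evaluation I3 fires (x = -1; c = 11/3 equals 1+a-b for upper {-2/3, 2}: listed pattern). Value: 4/3.

Key observation: with t_0 = 1, factor the ratio over Q (C = 1, x = -1): negated roots = parameters.
Ratio: r(k) = (-1) * (k-2/3) (k+2) / [(k+11/3) (k+1)] - rational; roots negated = parameters, x = (-1), C = 1.


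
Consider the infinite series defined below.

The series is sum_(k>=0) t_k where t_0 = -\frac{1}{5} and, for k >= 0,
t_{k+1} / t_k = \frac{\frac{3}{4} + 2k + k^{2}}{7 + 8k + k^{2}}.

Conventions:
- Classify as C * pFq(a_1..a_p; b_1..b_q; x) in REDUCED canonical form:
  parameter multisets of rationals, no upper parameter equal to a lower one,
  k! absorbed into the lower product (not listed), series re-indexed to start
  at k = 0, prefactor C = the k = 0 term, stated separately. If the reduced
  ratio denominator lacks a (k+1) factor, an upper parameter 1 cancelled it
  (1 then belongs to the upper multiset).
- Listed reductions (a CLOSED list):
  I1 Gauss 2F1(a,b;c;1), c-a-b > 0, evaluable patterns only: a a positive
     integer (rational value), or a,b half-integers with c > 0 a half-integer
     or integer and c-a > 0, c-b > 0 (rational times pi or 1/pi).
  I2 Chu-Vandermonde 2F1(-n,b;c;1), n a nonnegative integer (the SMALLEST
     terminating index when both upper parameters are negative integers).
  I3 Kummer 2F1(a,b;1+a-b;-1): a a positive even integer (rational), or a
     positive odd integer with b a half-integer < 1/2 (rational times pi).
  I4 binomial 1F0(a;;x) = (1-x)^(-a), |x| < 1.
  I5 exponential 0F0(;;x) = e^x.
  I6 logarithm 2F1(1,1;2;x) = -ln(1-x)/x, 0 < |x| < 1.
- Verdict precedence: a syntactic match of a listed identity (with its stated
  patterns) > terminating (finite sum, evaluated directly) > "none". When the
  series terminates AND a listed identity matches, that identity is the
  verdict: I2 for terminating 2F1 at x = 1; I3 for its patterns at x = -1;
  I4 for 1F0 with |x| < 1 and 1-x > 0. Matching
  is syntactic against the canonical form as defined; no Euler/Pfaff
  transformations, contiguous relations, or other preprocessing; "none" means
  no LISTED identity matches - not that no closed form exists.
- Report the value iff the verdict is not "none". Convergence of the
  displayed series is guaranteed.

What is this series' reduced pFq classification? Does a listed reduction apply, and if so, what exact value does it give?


The tell: from the first term -\frac{1}{5}: roots of the ratio polynomials (C = -1/5) are the negated parameters.
Step ratio: r(k) = 1 * (k+\frac{1}{2}) (k+\frac{3}{2}) / [(k+7) (k+1)] - rational in k, leading ratio 1; with t_0 = -\frac{1}{5}, classification follows.

Prefactor -\frac{1}{5}, argument 1: 2F1 with upper {\frac{1}{2}, \frac{3}{2}} over lower {7}. Verdict at x = 1: the half-integer Gauss pattern (I1) matches (x = 1; upper {\frac{1}{2}, \frac{3}{2}} half-integers, c = 7 in the evaluable pattern). Its exact value is \left(-\frac{262144}{363825}\right) / \pi.


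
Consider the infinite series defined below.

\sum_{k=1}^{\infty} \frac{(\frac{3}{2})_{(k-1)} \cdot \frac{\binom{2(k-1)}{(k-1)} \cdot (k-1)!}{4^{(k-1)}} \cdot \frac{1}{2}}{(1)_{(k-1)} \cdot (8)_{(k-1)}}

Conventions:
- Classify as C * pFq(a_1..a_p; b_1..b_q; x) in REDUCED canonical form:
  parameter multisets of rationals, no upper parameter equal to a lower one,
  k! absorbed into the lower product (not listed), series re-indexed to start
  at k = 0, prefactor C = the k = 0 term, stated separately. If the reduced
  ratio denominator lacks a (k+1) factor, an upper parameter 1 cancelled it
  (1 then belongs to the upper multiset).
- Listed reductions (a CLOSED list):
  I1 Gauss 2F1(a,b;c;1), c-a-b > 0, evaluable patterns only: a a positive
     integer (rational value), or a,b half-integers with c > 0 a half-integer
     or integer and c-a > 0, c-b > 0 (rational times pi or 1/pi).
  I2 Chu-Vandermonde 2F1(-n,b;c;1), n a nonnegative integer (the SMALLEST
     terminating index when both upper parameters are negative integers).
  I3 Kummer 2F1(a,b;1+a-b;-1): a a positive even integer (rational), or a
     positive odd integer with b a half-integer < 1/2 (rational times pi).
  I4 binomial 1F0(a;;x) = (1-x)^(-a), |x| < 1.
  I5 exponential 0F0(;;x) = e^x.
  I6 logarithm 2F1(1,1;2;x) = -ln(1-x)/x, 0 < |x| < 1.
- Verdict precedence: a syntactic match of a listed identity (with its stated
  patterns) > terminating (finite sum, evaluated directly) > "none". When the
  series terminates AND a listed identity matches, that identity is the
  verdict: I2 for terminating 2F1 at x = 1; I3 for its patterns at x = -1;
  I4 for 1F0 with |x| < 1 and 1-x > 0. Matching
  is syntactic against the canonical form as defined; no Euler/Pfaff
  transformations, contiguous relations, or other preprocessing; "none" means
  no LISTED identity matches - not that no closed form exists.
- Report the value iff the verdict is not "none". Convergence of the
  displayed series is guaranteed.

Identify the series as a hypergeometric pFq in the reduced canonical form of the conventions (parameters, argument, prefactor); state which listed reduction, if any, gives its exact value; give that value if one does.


Structural cue: from the first term \frac{1}{2}: (1)_k (C = 1/2) is k! itself.
Ratio: r(k) = 1 * (k+\frac{1}{2}) (k+\frac{3}{2}) / [(k+8) (k+1)] - rational; roots negated = parameters, x = 1, C = \frac{1}{2}.

Canonical form: C = \frac{1}{2} times 2F1 with upper {\frac{1}{2}, \frac{3}{2}}, lower {8}, x = 1. Verdict: Gauss (I1, half-integer pattern) applies (x = 1; upper {\frac{1}{2}, \frac{3}{2}} half-integers, c = 8 in the evaluable pattern). Its exact value is \frac{524288}{297297} / \pi.


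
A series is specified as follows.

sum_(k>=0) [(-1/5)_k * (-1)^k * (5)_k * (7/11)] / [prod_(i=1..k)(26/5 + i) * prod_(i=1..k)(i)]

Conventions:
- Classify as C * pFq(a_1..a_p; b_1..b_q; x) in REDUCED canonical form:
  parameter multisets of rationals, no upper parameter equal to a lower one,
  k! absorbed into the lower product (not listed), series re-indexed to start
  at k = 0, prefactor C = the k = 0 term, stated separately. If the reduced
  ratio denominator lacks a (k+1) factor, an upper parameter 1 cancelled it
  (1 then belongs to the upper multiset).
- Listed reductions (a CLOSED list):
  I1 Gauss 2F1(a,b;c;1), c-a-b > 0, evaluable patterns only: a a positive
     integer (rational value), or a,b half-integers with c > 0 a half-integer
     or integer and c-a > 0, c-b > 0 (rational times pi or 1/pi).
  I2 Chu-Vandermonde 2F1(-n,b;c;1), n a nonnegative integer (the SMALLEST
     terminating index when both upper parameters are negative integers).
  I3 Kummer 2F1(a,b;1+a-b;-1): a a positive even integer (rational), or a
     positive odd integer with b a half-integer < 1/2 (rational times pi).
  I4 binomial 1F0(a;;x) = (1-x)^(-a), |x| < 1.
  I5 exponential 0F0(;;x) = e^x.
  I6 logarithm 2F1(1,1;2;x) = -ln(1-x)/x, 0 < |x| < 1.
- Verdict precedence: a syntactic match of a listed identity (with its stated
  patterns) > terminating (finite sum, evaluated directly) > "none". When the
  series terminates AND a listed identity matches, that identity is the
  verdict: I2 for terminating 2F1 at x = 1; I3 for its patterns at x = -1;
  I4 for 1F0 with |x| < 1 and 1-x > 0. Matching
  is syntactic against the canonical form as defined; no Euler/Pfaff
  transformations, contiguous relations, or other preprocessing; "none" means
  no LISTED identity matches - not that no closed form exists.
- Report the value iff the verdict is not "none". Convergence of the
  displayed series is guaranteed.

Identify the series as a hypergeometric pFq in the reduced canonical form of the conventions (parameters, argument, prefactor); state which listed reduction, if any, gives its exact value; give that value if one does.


At argument -1: a 2F1 with upper {-1/5, 5}, lower {31/5}, scaled by C = 7/11. Verdict: no listed reduction: x = -1 and upper {-1/5, 5} fail every I1-I6 pattern.

Key step: x = (-1) and the product of the first k integers (C = 7/11, x = -1) is k!.
Step ratio: r(k) = (-1) * (k-1/5) (k+5) / [(k+31/5) (k+1)] - rational in k, leading ratio (-1); with t_0 = 7/11, classification follows.


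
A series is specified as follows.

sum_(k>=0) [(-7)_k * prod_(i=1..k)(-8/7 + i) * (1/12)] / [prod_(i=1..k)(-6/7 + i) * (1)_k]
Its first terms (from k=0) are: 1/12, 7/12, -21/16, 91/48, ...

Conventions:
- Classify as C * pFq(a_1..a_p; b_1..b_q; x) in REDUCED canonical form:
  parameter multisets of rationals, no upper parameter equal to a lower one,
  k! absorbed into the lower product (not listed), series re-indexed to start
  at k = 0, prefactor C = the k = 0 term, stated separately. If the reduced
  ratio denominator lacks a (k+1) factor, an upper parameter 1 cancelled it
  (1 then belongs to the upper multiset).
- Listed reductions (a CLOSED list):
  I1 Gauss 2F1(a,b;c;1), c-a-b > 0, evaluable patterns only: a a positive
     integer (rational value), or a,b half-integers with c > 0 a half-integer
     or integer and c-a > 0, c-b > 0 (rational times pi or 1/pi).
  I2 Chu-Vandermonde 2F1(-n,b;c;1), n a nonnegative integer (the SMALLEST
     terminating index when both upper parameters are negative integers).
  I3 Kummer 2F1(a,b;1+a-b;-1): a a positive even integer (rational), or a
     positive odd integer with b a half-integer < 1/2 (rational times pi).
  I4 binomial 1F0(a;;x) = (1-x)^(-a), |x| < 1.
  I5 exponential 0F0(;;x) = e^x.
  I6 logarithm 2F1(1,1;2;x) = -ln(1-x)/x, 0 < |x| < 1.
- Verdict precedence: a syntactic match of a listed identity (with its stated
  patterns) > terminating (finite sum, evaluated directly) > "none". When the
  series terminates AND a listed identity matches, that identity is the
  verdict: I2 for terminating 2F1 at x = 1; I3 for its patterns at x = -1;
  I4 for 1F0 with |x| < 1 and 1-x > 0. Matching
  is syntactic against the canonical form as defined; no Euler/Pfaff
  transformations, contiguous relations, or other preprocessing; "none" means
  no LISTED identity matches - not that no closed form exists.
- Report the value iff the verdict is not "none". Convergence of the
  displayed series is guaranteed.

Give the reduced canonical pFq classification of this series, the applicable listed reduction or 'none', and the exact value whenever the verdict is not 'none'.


Classification (C = 1/12): 2F1 with upper {-7, -1/7}, lower {1/7}, argument x = 1. Verdict: Vandermonde's identity (I2) matches (terminating 2F1 at x = 1 with n = 7, b = -1/7, c = 1/7). Hence: 851/3741.

First insight: x = 1 and (1)_k (C = 1/12, x = 1) is k! itself.
Ratio: r(k) = 1 * (k-7) (k-1/7) / [(k+1/7) (k+1)] - rational in k, leading ratio 1; with t_0 = 1/12, classification follows.


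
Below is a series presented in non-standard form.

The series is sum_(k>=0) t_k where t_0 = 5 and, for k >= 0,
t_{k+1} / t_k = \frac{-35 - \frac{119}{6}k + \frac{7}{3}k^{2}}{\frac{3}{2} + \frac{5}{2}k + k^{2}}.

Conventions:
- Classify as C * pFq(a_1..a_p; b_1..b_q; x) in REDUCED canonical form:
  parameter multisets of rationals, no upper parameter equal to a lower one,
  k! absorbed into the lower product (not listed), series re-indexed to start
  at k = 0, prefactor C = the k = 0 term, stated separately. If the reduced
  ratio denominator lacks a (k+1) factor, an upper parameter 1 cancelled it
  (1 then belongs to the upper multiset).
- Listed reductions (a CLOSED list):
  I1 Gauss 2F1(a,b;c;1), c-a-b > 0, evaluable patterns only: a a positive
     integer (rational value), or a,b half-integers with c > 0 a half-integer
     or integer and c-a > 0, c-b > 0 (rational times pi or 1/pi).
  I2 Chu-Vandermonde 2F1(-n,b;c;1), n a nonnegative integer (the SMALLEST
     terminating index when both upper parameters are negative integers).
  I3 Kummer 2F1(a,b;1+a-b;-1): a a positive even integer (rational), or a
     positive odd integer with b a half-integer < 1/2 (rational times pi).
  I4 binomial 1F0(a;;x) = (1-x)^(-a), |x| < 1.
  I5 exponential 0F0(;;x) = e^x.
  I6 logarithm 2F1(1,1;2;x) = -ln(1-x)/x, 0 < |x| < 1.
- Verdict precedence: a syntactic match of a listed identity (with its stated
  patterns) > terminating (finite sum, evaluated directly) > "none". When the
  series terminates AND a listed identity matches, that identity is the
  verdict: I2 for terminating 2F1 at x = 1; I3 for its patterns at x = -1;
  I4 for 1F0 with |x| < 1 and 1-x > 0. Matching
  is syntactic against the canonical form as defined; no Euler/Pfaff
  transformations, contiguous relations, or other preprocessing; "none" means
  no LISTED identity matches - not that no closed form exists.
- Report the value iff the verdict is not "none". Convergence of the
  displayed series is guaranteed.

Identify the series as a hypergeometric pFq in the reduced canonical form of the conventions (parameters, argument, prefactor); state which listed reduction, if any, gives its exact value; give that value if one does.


The series (x = \frac{7}{3}) is 1F0: upper {-10}, lower {-}, prefactor 5. Verdict: terminating at k = 10: the factor (-10)_k kills every later term; summing the 11 survivors is exact. Value: \frac{5242880}{59049}.

Structural cue: x = \frac{7}{3} and cancel k + 3/2 from the displayed ratio first; then C = 5.
Ratio: r(k) = \frac{7}{3} * (k-10) / [(k+1)] ; factor over Q: parameters, x = \frac{7}{3}, and C = 5.


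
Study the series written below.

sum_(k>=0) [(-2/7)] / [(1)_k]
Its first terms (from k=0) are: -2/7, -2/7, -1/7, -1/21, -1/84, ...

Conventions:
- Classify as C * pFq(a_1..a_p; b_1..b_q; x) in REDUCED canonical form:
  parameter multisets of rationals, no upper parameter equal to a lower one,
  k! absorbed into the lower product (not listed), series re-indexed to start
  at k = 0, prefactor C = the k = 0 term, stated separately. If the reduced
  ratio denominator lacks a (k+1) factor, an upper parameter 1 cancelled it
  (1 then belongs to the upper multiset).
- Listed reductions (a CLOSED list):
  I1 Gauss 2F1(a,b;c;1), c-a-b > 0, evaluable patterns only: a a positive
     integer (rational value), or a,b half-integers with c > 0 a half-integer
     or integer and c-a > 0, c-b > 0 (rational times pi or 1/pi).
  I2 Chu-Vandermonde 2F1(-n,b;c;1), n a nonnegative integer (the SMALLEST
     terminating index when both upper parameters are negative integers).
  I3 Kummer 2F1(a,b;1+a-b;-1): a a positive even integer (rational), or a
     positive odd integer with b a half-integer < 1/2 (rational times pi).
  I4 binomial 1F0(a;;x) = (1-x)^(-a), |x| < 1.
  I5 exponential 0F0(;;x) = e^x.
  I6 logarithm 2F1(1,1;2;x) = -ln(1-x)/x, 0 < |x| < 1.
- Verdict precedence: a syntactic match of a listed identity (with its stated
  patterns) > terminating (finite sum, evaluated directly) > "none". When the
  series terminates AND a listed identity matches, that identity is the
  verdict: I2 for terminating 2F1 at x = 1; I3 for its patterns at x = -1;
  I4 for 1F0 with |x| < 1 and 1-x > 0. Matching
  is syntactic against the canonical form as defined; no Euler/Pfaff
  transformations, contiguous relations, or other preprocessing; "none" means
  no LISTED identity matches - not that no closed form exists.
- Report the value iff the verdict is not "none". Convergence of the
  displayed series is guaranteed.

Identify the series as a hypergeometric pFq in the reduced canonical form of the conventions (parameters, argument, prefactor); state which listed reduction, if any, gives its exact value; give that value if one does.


With C = -2/7: the canonical form is 0F0(-; -; 1). Verdict: this is the exponential series (I5) (the 0F0 exponential series at x = 1). Value: (-2/7) * e^(1).

Key step: t_0 = -2/7 here, and (1)_k (C = -2/7) is k! itself.
Ratio: r(k) = 1 * 1 / [(k+1)] - rational in k, leading ratio 1; with t_0 = -2/7, classification follows.


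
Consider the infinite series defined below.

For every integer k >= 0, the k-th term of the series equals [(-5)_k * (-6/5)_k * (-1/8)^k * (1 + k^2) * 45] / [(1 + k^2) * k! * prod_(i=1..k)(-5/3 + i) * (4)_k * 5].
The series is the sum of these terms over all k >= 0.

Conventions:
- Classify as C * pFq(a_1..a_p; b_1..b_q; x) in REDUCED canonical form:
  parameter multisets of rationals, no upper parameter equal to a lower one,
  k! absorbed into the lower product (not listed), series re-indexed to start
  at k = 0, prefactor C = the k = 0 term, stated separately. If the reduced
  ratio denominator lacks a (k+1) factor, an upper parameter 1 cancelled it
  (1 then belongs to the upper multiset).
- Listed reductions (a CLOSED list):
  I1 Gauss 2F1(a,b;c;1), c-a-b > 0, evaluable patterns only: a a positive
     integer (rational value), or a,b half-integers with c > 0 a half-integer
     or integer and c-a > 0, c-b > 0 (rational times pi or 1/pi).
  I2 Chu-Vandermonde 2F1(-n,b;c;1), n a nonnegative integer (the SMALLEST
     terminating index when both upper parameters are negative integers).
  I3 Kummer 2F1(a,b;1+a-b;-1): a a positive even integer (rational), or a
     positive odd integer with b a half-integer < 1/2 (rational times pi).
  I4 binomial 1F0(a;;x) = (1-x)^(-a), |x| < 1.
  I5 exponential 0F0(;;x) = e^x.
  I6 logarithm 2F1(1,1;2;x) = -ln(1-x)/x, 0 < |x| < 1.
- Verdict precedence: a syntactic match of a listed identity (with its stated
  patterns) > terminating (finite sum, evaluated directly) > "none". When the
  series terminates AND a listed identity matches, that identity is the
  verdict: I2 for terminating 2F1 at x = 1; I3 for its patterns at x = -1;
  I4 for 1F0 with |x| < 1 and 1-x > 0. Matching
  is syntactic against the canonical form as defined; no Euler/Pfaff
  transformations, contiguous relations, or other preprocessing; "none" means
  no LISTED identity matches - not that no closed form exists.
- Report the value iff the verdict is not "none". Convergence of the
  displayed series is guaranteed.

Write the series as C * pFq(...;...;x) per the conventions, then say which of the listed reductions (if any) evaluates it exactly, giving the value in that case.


The series (x = -1/8) is 2F2: upper {-5, -6/5}, lower {-2/3, 4}, prefactor 9. Verdict: terminating - upper parameter -5 makes this a finite sum (last index 5), evaluated exactly. Value: 91957408494219/8028160000000.

Key step: with t_0 = 9, the lower running product (prefactor 9) is a rising factorial.
Adjacent-term ratio: r(k) = (-1/8) * (k-5) (k-6/5) / [(k-2/3) (k+4) (k+1)] - rational in k. x = (-1/8); t_0 = 9; negate the roots.


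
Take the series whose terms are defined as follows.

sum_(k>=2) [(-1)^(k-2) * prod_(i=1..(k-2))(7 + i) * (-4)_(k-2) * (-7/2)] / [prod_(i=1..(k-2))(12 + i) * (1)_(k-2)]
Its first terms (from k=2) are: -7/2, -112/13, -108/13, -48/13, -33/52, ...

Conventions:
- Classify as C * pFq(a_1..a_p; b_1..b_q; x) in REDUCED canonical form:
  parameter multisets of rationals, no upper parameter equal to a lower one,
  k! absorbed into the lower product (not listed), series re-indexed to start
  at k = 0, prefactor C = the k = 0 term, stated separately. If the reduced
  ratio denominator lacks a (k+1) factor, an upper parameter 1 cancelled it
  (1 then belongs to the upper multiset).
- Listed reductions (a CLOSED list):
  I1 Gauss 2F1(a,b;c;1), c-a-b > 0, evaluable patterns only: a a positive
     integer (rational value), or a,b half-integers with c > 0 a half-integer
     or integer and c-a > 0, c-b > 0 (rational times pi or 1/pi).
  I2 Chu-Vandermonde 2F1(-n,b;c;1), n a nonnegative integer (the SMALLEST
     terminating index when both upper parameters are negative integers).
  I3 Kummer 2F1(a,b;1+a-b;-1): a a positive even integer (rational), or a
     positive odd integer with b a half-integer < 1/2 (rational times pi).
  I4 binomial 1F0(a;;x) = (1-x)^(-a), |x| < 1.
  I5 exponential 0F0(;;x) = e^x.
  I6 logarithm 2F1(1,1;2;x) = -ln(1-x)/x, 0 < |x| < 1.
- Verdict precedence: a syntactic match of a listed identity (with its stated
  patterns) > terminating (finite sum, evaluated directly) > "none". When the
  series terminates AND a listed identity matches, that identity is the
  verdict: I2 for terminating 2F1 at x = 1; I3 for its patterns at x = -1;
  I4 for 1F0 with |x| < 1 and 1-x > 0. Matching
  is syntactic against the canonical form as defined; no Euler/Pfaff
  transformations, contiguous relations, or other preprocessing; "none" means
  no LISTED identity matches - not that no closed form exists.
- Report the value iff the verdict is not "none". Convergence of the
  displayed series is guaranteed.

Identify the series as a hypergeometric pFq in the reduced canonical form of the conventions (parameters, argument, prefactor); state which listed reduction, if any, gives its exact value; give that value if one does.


This is -7/2 * 2F1(-4, 8; 13; -1) in reduced canonical form. Verdict: Kummer's theorem (I3) matches (x = -1; c = 13 equals 1+a-b for upper {-4, 8}: listed pattern). Sum: -99/4.

First insight: x = (-1) and the lower running product (C = -7/2, x = -1) is a rising factorial.
Step ratio: r(k) = (-1) * (k-4) (k+8) / [(k+13) (k+1)] - rational; roots negated = parameters, x = (-1), C = -7/2.


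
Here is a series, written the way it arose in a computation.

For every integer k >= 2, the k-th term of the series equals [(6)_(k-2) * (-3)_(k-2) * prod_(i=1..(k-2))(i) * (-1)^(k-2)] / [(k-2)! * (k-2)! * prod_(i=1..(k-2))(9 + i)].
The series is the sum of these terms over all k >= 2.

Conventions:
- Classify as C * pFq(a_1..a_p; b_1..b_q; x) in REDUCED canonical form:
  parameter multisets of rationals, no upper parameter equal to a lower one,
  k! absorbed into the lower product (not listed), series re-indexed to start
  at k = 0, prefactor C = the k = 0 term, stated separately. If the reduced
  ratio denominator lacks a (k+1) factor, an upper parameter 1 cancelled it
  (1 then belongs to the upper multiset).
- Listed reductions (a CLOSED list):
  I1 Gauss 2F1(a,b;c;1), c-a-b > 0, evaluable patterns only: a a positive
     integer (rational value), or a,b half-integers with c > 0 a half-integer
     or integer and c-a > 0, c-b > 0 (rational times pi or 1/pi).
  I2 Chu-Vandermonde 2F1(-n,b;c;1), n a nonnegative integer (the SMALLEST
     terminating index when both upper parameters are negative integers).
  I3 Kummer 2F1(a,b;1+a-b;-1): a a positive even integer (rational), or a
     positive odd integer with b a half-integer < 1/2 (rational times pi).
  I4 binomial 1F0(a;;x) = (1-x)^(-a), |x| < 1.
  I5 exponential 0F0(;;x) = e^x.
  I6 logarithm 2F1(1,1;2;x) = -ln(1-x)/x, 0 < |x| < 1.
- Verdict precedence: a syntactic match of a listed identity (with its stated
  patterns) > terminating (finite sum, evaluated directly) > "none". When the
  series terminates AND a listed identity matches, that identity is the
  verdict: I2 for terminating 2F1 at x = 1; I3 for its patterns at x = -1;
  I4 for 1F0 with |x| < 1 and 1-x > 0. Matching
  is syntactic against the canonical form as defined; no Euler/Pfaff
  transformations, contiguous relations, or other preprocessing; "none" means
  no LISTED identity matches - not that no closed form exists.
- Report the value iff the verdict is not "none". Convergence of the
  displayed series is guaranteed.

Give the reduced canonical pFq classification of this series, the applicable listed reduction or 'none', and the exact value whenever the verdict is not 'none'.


Canonical form: C = 1 times 2F1 with upper {-3, 6}, lower {10}, x = -1. Verdict: Kummer's theorem (I3) matches (x = -1; c = 10 equals 1+a-b for upper {-3, 6}: listed pattern). Value: 21/5.

The tell: t_0 being 1, the denominator's factorial ratio (C = 1, x = -1) is a lower Pochhammer.
Ratio: r(k) = (-1) * (k-3) (k+6) / [(k+10) (k+1)] - rational; roots negated = parameters, x = (-1), C = 1.


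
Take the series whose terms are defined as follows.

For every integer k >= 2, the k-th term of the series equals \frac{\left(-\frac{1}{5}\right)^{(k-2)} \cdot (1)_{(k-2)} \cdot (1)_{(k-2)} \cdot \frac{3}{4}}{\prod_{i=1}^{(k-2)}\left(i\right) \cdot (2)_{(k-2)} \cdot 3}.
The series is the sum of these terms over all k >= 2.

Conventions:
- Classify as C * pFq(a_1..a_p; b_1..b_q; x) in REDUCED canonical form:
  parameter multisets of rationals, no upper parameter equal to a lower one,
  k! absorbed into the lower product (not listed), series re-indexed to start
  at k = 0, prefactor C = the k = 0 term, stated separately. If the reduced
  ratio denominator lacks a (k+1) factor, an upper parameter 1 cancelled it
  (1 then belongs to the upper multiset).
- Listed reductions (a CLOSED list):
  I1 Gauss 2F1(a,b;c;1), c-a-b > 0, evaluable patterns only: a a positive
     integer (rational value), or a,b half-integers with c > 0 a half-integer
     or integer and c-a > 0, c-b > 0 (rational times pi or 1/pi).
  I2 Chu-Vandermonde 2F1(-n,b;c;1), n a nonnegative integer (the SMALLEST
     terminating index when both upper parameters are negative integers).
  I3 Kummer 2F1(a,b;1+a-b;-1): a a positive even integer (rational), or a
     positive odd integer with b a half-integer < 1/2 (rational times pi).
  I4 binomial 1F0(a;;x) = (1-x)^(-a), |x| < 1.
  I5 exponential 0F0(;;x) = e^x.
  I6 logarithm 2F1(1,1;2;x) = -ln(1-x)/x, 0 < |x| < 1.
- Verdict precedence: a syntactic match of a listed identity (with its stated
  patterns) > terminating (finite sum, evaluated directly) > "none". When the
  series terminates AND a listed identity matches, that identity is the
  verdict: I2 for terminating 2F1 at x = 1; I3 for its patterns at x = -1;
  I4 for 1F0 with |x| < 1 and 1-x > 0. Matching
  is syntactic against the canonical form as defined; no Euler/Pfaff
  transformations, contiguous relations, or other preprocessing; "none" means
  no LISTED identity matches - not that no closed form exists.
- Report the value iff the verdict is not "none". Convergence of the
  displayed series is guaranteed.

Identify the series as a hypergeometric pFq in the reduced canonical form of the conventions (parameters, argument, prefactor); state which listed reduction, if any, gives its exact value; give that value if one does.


Key observation: from the first term \frac{1}{4}: the constant factors (C = 1/4, x = -1/5) combine into one prefactor.
Step ratio: r(k) = -\frac{1}{5} * (k+1) (k+1) / [(k+2) (k+1)] - rational; roots negated = parameters, x = -\frac{1}{5}, C = \frac{1}{4}.

Classification (C = \frac{1}{4}): 2F1 with upper {1, 1}, lower {2}, argument x = -\frac{1}{5}. Verdict at x = -\frac{1}{5}: the logarithmic series (I6) matches (the logarithm: parameters (1,1;2), x = -\frac{1}{5}). Exact value: \frac{5}{4} \cdot \ln\left(\frac{6}{5}\right).


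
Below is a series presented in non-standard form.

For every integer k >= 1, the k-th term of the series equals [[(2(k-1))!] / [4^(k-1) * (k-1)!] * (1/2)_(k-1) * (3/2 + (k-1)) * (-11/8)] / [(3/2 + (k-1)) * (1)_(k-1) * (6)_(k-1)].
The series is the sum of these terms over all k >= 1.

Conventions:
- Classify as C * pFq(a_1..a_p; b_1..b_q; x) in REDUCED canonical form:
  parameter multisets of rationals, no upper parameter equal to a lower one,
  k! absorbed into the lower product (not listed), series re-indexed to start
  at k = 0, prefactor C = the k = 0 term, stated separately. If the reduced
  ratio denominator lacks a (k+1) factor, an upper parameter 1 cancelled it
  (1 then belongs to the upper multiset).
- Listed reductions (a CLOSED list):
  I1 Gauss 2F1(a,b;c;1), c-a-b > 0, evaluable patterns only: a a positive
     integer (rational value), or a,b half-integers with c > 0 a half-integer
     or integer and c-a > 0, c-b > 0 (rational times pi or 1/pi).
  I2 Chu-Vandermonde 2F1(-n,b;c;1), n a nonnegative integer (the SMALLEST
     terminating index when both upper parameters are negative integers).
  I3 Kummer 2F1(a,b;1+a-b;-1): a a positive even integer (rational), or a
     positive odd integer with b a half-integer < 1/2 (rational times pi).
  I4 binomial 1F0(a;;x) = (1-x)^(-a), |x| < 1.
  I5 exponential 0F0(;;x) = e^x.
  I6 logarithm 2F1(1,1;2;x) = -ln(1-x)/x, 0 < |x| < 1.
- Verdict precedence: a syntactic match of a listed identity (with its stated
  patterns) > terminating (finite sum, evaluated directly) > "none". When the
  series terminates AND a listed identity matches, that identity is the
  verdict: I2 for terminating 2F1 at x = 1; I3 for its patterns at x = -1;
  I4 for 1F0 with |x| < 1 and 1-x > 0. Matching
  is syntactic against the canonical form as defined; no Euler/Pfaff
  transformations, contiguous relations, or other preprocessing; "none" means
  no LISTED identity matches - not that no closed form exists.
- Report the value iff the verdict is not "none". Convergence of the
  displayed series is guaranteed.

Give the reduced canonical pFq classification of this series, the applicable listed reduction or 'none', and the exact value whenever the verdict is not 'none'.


This is -11/8 * 2F1(1/2, 1/2; 6; 1) in reduced canonical form. Verdict: the half-integer Gauss pattern (I1) applies (x = 1; upper {1/2, 1/2} half-integers, c = 6 in the evaluable pattern). Exact value: (-90112/19845) / pi.

Key observation: t_0 being -11/8, (1)_k (C = -11/8) is k! itself.
Ratio: r(k) = 1 * (k+1/2) (k+1/2) / [(k+6) (k+1)] - rational; roots negated = parameters, x = 1, C = -11/8.


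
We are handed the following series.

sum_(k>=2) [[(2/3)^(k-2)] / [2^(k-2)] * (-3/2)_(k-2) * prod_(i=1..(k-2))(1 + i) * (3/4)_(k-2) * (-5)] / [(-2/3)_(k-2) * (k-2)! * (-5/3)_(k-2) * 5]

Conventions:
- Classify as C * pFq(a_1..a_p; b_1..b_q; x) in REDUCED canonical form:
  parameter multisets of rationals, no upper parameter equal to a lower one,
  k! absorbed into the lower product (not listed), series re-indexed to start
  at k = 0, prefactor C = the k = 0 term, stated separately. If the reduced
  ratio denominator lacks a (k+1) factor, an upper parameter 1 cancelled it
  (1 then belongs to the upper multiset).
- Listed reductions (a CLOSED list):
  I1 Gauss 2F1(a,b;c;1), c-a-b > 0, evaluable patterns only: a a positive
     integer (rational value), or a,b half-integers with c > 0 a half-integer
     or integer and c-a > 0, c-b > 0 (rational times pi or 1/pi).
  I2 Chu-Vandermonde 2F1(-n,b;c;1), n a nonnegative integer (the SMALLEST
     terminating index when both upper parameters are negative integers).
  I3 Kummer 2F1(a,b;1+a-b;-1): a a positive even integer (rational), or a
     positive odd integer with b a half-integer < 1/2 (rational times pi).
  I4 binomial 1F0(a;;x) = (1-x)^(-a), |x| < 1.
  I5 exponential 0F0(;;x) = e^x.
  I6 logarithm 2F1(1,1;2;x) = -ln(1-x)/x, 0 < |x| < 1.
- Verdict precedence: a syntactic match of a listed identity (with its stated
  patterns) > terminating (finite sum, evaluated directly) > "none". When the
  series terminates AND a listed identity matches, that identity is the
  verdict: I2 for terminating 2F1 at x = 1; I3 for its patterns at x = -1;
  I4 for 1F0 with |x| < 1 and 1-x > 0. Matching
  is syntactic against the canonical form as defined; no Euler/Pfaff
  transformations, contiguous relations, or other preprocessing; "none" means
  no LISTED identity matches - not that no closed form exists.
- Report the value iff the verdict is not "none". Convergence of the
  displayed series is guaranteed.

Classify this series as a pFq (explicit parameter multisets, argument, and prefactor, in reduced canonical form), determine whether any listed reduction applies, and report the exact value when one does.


Classification (C = -1): 3F2 with upper {-3/2, 3/4, 2}, lower {-5/3, -2/3}, argument x = 1/3. Verdict: none - this 3F2 at x = 1/3 matches no listed pattern, and upper {-3/2, 3/4, 2} holds no stopper.

Key observation: t_0 being -1, the two k-th powers (C = -1) combine into one argument.
Step ratio: r(k) = (1/3) * (k-3/2) (k+3/4) (k+2) / [(k-5/3) (k-2/3) (k+1)] - rational; roots negated = parameters, x = (1/3), C = -1.


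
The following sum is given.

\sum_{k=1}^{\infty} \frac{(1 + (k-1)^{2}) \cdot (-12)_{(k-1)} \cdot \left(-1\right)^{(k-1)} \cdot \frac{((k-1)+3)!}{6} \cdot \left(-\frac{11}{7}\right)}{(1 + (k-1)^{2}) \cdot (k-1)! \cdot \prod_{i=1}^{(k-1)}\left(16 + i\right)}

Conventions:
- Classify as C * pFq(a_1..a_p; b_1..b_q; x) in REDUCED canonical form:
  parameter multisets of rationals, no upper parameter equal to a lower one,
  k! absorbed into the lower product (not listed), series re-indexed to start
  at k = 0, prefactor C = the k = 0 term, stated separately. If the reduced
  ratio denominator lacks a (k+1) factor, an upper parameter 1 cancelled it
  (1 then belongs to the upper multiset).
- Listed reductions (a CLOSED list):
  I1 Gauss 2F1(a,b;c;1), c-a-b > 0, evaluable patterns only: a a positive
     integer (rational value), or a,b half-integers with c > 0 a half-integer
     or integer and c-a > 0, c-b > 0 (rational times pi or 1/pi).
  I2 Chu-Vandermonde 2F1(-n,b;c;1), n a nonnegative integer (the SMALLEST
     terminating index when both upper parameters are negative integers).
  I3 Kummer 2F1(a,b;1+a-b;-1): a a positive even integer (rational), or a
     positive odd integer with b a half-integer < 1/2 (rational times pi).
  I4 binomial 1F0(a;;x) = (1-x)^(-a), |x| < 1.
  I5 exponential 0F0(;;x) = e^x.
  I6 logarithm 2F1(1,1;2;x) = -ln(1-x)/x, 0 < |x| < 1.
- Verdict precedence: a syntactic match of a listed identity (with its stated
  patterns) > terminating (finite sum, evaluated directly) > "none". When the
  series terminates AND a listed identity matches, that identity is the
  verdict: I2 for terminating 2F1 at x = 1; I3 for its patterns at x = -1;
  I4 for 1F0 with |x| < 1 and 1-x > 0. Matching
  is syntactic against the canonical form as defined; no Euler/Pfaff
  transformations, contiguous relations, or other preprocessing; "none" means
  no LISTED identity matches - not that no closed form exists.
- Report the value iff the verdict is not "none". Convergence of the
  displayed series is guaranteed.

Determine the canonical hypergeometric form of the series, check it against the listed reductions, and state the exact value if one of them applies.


Reduced: x = -1, 2F1, upper = {-12, 4}, lower = {17}, C = -\frac{11}{7}. Verdict: Kummer's theorem (I3) fires (x = -1; c = 17 equals 1+a-b for upper {-12, 4}: listed pattern). Hence: -\frac{220}{7}.

Structural cue: from the first term -\frac{11}{7}: the lower running product (C = -11/7) is a rising factorial.
Consecutive-term ratio: r(k) = -1 * (k-12) (k+4) / [(k+17) (k+1)] - poly over poly, x = -1 from leading terms; C = -\frac{11}{7} at k = 0.


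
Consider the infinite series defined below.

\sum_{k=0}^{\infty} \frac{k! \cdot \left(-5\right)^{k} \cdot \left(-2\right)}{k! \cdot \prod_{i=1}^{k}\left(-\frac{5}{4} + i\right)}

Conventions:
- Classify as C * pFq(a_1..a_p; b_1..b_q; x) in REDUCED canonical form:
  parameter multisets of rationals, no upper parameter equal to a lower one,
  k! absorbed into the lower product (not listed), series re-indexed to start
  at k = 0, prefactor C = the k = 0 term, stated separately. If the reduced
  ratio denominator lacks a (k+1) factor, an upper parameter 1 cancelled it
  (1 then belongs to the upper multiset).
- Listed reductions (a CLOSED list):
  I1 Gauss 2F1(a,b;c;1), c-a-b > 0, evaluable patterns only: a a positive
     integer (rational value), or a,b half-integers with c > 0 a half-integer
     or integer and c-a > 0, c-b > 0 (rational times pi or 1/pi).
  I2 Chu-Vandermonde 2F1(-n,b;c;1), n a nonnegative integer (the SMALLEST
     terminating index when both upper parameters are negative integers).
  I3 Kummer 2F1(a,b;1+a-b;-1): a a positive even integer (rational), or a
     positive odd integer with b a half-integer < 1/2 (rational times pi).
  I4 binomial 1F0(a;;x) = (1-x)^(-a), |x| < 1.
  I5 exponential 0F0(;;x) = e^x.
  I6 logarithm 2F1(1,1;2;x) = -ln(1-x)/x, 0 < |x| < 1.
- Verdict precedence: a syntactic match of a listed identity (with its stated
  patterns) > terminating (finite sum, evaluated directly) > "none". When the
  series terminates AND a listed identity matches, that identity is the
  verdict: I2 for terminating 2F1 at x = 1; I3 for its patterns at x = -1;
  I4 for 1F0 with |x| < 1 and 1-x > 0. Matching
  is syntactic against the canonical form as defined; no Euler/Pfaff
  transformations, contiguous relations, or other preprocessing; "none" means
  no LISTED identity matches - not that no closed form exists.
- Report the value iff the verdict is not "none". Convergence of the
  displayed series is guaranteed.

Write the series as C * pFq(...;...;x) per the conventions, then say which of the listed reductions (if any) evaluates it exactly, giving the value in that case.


Canonical form: C = -2 times 1F1 with upper {1}, lower {-\frac{1}{4}}, x = -5. Verdict: none - at argument -5 the multisets {1} ; {-\frac{1}{4}} match no listed identity.

The tell: t_0 = -2 here, and the factorial ratio (C = -2, x = -5) (k+a-1)!/(a-1)! is a rising factorial (a)_k.
Step ratio: r(k) = -5 * (k+1) / [(k-\frac{1}{4}) (k+1)] - rational; roots negated = parameters, x = -5, C = -2.


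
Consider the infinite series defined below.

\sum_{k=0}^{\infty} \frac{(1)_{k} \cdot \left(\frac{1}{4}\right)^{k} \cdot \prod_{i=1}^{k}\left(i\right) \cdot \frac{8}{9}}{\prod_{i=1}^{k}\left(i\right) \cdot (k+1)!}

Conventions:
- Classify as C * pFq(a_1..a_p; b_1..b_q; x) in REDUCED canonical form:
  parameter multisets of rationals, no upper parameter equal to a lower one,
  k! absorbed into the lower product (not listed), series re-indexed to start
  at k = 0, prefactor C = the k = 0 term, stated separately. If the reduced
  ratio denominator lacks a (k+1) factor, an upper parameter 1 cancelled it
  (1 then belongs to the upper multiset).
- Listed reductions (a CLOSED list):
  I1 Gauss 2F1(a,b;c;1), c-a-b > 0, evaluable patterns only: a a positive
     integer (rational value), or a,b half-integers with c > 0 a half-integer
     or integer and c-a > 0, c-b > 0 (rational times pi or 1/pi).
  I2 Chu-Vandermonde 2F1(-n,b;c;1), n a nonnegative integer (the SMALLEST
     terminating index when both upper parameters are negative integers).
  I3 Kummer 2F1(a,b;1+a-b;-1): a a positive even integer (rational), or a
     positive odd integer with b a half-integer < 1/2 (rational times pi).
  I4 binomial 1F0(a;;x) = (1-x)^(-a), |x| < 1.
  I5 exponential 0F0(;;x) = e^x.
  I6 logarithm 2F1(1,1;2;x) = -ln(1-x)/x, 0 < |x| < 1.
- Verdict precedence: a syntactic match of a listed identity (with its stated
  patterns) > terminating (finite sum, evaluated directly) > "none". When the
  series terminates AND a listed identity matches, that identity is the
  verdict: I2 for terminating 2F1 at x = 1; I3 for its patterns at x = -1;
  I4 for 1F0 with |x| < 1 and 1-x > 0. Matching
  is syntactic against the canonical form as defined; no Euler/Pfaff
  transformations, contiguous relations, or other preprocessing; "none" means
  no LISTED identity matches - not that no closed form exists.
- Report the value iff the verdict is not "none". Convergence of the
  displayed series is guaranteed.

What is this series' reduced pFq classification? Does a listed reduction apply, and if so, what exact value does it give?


The tell: t_0 = \frac{8}{9} here, and the running product (C = 8/9) telescopes to a rising factorial.
Consecutive-term ratio: r(k) = \frac{1}{4} * (k+1) (k+1) / [(k+2) (k+1)] - poly over poly, x = \frac{1}{4} from leading terms; C = \frac{8}{9} at k = 0.

Prefactor \frac{8}{9}, argument \frac{1}{4}: 2F1 with upper {1, 1} over lower {2}. Verdict: logarithm (I6) fires (the logarithm: parameters (1,1;2), x = \frac{1}{4}). Value: \left(-\frac{32}{9}\right) \cdot \ln\left(\frac{3}{4}\right).
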